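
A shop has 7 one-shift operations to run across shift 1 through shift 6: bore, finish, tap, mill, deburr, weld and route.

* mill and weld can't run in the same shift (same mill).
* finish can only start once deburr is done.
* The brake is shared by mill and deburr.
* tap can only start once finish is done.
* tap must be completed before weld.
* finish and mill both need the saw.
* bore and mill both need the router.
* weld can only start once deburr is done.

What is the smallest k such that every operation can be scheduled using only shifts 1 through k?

The precedence chain requires at least 4 distinct shifts.
4 works (last occupied shift: shift 4): for example tap=shift 3; mill=shift 3; route=shift 1; weld=shift 4; bore=shift 1; finish=shift 2; deburr=shift 1.

4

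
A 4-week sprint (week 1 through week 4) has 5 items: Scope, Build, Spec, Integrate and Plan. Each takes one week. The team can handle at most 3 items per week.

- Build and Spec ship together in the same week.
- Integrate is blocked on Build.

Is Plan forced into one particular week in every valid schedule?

No

Plan can be week 1 (e.g. Scope -> week 2, Build -> week 1, Plan -> week 1, Integrate -> week 2, Spec -> week 1) or week 2 (e.g. Plan in week 2; Spec in week 1; Build in week 1; Integrate in week 2; Scope in week 1).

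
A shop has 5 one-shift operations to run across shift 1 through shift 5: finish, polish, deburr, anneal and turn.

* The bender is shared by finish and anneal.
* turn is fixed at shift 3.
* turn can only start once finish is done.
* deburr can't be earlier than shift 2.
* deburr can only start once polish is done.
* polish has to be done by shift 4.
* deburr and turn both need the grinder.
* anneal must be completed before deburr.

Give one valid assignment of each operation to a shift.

deburr=shift 2, turn=shift 3, anneal=shift 1, finish=shift 2, polish=shift 1

Checking: finish(shift 2) before turn(shift 3); anneal(shift 1) before deburr(shift 2); polish(shift 1) before deburr(shift 2); deburr(shift 2) != turn(shift 3); finish(shift 2) != anneal(shift 1); deburr=shift 2 in [shift 2,shift 5]; polish=shift 1 in [shift 1,shift 4]; turn=shift 3 in [shift 3,shift 3].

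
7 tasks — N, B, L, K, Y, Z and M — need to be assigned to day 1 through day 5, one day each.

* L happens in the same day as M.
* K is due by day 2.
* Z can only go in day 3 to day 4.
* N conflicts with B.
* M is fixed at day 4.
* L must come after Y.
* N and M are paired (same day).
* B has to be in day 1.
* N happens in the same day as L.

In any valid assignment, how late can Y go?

day 3

Downstream work caps Y at day 3.
Y at day 3 is achievable: Y in day 3, Z in day 3, M in day 4, K in day 1, B in day 1, L in day 4, N in day 4.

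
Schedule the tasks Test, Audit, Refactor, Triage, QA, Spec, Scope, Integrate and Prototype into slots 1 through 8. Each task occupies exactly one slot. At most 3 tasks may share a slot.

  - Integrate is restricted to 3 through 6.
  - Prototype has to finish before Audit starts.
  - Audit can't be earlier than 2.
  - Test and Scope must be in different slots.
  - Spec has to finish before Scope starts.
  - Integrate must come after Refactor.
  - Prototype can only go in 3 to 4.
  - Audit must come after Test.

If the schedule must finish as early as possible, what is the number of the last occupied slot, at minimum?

4

The precedence chain requires at least 2 distinct slots.
With at most 3 per slot and 9 tasks, at least 3 slots are needed.
Propagating the time windows through the other constraints, Audit can't land before 4, so the schedule must run through at least slot 4.
4 works (last occupied slot: 4): for example QA=2; Scope=2; Prototype=3; Integrate=3; Spec=1; Triage=2; Test=1; Refactor=1; Audit=4.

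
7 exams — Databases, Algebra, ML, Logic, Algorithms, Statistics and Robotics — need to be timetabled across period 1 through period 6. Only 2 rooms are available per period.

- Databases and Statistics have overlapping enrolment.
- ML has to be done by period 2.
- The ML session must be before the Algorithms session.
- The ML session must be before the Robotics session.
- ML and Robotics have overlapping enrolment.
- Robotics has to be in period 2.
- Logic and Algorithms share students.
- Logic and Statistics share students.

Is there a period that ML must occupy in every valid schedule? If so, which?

ML's window is period 1–period 2.
Robotics is fixed at period 2, and ML can't share a period with Robotics.
So ML must be period 1.

period 1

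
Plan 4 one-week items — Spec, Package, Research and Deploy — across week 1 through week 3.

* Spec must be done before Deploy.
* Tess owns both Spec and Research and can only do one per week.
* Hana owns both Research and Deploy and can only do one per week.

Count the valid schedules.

Splitting on Spec: it can be week 1 (6), week 2 (3). Listing each branch's schedules as (Package, Research, Deploy) by week number:
Spec=week 1: (1,2,3) (1,3,2) (2,2,3) (2,3,2) (3,2,3) (3,3,2) — 6.
Spec=week 2: (1,1,3) (2,1,3) (3,1,3) — 3.
Summing: 6 + 3 = 9.

9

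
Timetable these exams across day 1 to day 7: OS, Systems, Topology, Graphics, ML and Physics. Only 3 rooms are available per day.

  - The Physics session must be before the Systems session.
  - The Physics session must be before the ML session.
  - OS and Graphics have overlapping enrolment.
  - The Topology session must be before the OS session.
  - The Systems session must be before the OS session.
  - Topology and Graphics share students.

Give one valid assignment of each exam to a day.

OS in day 3, Topology in day 1, Graphics in day 2, Systems in day 2, ML in day 2, Physics in day 1

Checking: Physics(day 1) before ML(day 2); Physics(day 1) before Systems(day 2); Systems(day 2) before OS(day 3); Topology(day 1) before OS(day 3); OS(day 3) != Graphics(day 2); Topology(day 1) != Graphics(day 2); max 3 per day (cap 3).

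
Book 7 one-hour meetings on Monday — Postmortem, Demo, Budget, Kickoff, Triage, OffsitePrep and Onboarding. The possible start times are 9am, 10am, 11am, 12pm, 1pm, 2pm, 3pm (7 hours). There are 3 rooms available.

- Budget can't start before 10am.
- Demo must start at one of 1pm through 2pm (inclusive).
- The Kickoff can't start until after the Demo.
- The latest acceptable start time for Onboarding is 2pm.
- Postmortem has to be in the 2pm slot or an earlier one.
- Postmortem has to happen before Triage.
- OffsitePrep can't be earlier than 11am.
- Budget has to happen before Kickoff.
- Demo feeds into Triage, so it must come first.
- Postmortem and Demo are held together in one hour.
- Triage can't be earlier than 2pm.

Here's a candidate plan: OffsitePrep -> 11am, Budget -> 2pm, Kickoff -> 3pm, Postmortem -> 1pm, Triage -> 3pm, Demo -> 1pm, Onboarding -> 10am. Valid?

Yes, all constraints hold

The Kickoff can't start until after the Demo — holds.
Triage can't be earlier than 2pm — holds.
Postmortem has to be in the 2pm slot or an earlier one — holds.
Budget can't start before 10am — holds.
The latest acceptable start time for Onboarding is 2pm — holds.
OffsitePrep can't be earlier than 11am — holds.
There are 3 rooms available — holds.
Budget has to happen before Kickoff — holds.
Demo must start at one of 1pm through 2pm (inclusive) — holds.
Demo feeds into Triage, so it must come first — holds.
Postmortem has to happen before Triage — holds.
Postmortem and Demo are held together in one hour — holds.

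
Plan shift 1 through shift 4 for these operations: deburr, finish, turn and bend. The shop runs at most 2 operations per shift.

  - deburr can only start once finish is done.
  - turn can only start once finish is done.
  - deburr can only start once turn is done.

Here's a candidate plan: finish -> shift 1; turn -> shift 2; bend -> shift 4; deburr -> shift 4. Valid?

Yes

deburr can only start once turn is done — holds.
turn can only start once finish is done — holds.
The shop runs at most 2 operations per shift — holds.
deburr can only start once finish is done — holds.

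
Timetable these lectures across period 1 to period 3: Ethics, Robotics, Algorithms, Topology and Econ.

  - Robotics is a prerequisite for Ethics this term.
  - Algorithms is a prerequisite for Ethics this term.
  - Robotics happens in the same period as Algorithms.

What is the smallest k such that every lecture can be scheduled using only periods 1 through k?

2 periods

The precedence chain requires at least 2 distinct periods.
2 works (last occupied period: period 2): for example Ethics -> period 2; Econ -> period 1; Robotics -> period 1; Topology -> period 1; Algorithms -> period 1.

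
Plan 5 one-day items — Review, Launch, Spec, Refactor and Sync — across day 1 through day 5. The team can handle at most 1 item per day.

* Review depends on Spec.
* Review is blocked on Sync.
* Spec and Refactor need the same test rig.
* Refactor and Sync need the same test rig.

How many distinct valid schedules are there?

Splitting on Review: it can be day 3 (4), day 4 (12), day 5 (24). Listing each branch's schedules as (Launch, Spec, Refactor, Sync) by day number:
Review=day 3: (4,1,5,2) (4,2,5,1) (5,1,4,2) (5,2,4,1) — 4.
Review=day 4: (1,2,5,3) (1,3,5,2) (2,1,5,3) (2,3,5,1) (3,1,5,2) (3,2,5,1) (5,1,2,3) (5,1,3,2) (5,2,1,3) (5,2,3,1) (5,3,1,2) (5,3,2,1) — 12.
Review=day 5: (1,2,3,4) (1,2,4,3) (1,3,2,4) (1,3,4,2) (1,4,2,3) (1,4,3,2) (2,1,3,4) (2,1,4,3) (2,3,1,4) (2,3,4,1) (2,4,1,3) (2,4,3,1) (3,1,2,4) (3,1,4,2) (3,2,1,4) (3,2,4,1) (3,4,1,2) (3,4,2,1) (4,1,2,3) (4,1,3,2) (4,2,1,3) (4,2,3,1) (4,3,1,2) (4,3,2,1) — 24.
Summing: 4 + 12 + 24 = 40.

40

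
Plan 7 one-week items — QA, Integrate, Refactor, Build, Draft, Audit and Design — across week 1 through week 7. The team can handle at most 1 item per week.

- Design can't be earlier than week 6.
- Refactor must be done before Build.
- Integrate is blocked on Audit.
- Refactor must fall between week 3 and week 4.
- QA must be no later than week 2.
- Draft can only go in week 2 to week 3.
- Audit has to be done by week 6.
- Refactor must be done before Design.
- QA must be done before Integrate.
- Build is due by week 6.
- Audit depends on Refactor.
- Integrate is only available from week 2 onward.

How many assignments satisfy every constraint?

5

Splitting on Integrate: it can be week 5 (1), week 6 (2), week 7 (2). Listing each branch's schedules as (QA, Refactor, Build, Draft, Audit, Design) by week number:
Integrate=week 5: (1,3,6,2,4,7) — 1.
Integrate=week 6: (1,3,4,2,5,7) (1,3,5,2,4,7) — 2.
Integrate=week 7: (1,3,4,2,5,6) (1,3,5,2,4,6) — 2.
Summing: 1 + 2 + 2 = 5.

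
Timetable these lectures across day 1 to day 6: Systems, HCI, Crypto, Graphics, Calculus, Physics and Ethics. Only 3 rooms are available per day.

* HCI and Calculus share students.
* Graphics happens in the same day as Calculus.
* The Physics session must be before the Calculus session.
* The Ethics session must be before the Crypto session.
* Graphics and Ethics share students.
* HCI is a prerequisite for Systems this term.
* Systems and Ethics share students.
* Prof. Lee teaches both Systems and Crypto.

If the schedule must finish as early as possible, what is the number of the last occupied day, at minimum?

The precedence chain requires at least 2 distinct days.
With at most 3 per day and 7 lectures, at least 3 days are needed.
3 works (last occupied day: day 3): for example Physics=day 1, Calculus=day 2, Graphics=day 2, HCI=day 1, Crypto=day 3, Ethics=day 1, Systems=day 2.

day 3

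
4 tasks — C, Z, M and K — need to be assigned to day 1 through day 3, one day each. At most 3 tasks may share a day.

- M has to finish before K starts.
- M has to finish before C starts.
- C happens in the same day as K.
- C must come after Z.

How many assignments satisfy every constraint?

Splitting on C: it can be day 2 (1), day 3 (4). Listing each branch's schedules as (Z, M, K) by day number:
C=day 2: (1,1,2) — 1.
C=day 3: (1,1,3) (1,2,3) (2,1,3) (2,2,3) — 4.
Summing: 1 + 4 = 5.

5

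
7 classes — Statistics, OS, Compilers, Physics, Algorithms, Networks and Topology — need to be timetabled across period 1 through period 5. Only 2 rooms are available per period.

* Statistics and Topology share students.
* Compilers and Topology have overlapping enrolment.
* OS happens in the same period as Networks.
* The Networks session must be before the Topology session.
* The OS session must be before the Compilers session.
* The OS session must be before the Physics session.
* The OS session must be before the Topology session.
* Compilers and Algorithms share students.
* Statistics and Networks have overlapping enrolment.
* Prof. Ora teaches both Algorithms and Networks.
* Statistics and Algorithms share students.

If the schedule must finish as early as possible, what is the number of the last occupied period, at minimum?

period 4

The precedence chain requires at least 2 distinct periods.
With at most 2 per period and 7 classes, at least 4 periods are needed.
4 works (last occupied period: period 4): for example Compilers in period 3; OS in period 1; Networks in period 1; Statistics in period 3; Algorithms in period 4; Topology in period 2; Physics in period 2.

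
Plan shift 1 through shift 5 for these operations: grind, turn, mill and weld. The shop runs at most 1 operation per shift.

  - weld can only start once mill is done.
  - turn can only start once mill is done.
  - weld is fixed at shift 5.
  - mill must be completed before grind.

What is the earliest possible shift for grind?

Precedence pushes grind to at least shift 2.
grind at shift 2 is achievable: grind -> shift 2; turn -> shift 3; mill -> shift 1; weld -> shift 5.

shift 2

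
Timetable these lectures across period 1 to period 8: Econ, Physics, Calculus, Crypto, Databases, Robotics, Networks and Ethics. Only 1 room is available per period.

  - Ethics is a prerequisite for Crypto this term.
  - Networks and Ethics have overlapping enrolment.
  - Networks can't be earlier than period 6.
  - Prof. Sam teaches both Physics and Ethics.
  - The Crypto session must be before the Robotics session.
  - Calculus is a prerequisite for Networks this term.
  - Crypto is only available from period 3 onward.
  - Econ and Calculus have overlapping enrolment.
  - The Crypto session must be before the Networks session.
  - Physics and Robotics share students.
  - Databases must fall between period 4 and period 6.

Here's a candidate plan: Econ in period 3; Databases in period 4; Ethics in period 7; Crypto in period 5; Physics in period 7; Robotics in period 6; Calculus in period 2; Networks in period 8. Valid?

Econ and Calculus have overlapping enrolment — holds.
Physics and Robotics share students — holds.
Networks can't be earlier than period 6 — holds.
Only 1 room is available per period — violated.
Crypto is only available from period 3 onward — holds.
The Crypto session must be before the Networks session — holds.
Calculus is a prerequisite for Networks this term — holds.
Networks and Ethics have overlapping enrolment — holds.
The Crypto session must be before the Robotics session — holds.
Prof. Sam teaches both Physics and Ethics — violated.
Ethics is a prerequisite for Crypto this term — violated.
Databases must fall between period 4 and period 6 — holds.

No — it violates: Prof. Sam teaches both Physics and Ethics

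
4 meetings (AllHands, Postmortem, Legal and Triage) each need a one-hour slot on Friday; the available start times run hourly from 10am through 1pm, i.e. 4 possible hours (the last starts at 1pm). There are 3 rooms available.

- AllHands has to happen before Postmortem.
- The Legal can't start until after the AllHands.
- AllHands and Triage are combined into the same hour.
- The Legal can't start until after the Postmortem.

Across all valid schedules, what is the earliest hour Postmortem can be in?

11am

Precedence pushes Postmortem to at least 11am; downstream work caps Postmortem at 12pm.
Postmortem at 11am is achievable: Legal -> 12pm, AllHands -> 10am, Triage -> 10am, Postmortem -> 11am.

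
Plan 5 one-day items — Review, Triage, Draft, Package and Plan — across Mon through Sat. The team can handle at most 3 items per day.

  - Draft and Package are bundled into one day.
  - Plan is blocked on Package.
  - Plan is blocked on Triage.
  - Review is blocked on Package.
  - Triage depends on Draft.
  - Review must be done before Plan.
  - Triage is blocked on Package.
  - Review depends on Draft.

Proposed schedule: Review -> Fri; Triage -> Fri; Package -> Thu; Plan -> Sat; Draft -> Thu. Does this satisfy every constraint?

Plan is blocked on Package — holds.
Plan is blocked on Triage — holds.
Triage depends on Draft — holds.
Review is blocked on Package — holds.
The team can handle at most 3 items per day — holds.
Review depends on Draft — holds.
Review must be done before Plan — holds.
Triage is blocked on Package — holds.
Draft and Package are bundled into one day — holds.

Yes, all constraints hold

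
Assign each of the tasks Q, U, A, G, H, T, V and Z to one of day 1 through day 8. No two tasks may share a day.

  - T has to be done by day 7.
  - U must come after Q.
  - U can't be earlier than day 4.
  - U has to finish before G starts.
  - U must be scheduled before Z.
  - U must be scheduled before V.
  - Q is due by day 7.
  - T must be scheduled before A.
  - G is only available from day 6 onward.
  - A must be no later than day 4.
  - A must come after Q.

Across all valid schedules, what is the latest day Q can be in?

day 3

Q's own window allows nothing later than day 7; downstream work caps Q at day 3.
Q at day 3 is achievable: T=day 1; Q=day 3; V=day 7; U=day 5; G=day 6; H=day 2; A=day 4; Z=day 8.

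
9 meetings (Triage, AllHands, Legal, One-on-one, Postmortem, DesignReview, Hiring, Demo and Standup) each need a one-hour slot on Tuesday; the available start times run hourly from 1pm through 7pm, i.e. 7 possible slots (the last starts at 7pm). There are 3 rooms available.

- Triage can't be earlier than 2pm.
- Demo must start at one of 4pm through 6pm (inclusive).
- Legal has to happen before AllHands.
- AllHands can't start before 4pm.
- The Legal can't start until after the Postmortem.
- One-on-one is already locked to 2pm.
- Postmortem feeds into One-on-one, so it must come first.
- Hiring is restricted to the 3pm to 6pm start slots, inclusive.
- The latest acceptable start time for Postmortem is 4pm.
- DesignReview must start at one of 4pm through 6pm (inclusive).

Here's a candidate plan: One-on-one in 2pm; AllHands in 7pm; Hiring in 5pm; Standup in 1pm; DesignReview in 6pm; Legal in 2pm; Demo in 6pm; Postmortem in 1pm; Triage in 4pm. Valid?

Yes, all constraints hold

Hiring is restricted to the 3pm to 6pm start slots, inclusive — holds.
The Legal can't start until after the Postmortem — holds.
Legal has to happen before AllHands — holds.
Triage can't be earlier than 2pm — holds.
Postmortem feeds into One-on-one, so it must come first — holds.
Demo must start at one of 4pm through 6pm (inclusive) — holds.
DesignReview must start at one of 4pm through 6pm (inclusive) — holds.
AllHands can't start before 4pm — holds.
One-on-one is already locked to 2pm — holds.
The latest acceptable start time for Postmortem is 4pm — holds.
There are 3 rooms available — holds.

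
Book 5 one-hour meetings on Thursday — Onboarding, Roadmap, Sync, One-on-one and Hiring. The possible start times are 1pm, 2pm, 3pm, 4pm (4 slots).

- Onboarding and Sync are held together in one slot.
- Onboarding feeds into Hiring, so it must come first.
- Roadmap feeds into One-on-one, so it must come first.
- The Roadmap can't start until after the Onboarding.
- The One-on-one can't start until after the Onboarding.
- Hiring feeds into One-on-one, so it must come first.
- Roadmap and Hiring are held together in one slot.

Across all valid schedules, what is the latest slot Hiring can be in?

Precedence pushes Hiring to at least 2pm; downstream work caps Hiring at 3pm.
Hiring at 3pm is achievable: Roadmap=3pm; Sync=1pm; Hiring=3pm; Onboarding=1pm; One-on-one=4pm.

3pm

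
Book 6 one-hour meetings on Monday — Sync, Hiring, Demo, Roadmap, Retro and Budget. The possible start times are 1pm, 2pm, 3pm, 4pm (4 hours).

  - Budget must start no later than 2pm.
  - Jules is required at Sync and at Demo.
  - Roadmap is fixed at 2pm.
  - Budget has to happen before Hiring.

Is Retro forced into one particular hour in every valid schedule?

Retro can be 1pm (e.g. Budget -> 1pm, Retro -> 1pm, Roadmap -> 2pm, Demo -> 2pm, Hiring -> 2pm, Sync -> 1pm) or 2pm (e.g. Roadmap -> 2pm, Hiring -> 2pm, Retro -> 2pm, Sync -> 1pm, Budget -> 1pm, Demo -> 2pm).

No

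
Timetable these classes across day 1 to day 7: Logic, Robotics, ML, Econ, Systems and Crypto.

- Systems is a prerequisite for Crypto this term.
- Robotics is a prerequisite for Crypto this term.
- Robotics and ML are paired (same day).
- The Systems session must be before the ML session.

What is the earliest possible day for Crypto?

Precedence pushes Crypto to at least day 3.
Crypto at day 3 is achievable: Systems -> day 1, Econ -> day 1, Logic -> day 1, Crypto -> day 3, Robotics -> day 2, ML -> day 2.

day 3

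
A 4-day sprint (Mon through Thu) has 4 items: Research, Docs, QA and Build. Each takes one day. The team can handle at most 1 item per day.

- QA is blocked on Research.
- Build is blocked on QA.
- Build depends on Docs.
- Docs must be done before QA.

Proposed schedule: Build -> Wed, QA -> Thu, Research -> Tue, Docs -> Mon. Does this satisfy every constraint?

No. Build is blocked on QA is not satisfied.

Build depends on Docs — holds.
QA is blocked on Research — holds.
Build is blocked on QA — violated.
The team can handle at most 1 item per day — holds.
Docs must be done before QA — holds.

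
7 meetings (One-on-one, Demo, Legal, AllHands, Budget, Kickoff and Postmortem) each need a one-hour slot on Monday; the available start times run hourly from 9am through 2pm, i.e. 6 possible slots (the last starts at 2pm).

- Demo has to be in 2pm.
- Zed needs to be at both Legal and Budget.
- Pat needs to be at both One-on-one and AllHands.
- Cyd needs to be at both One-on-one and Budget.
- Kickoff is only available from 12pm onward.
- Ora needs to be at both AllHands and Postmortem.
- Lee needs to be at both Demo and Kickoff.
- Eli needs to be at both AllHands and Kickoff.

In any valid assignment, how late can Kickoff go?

Kickoff is available from 12pm.
Kickoff at 1pm is achievable: Kickoff in 1pm; Postmortem in 9am; Budget in 10am; Legal in 9am; One-on-one in 9am; AllHands in 10am; Demo in 2pm.
Nothing later works — the conflict constraints rule out every slot after 1pm.

1pm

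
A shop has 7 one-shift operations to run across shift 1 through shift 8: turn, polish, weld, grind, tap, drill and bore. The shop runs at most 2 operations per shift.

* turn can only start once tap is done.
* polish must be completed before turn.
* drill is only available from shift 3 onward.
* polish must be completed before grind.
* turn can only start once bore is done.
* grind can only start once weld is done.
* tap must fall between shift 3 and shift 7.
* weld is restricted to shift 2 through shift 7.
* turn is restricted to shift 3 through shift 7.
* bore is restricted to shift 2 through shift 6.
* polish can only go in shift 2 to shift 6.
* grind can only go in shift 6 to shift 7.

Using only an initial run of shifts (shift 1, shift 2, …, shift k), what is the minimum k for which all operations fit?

6

The precedence chain requires at least 2 distinct shifts.
With at most 2 per shift and 7 operations, at least 4 shifts are needed.
grind can't be placed before shift 6, so the schedule must run through at least shift 6.
6 works (last occupied shift: shift 6): for example grind in shift 6; tap in shift 3; turn in shift 4; drill in shift 3; bore in shift 2; weld in shift 4; polish in shift 2.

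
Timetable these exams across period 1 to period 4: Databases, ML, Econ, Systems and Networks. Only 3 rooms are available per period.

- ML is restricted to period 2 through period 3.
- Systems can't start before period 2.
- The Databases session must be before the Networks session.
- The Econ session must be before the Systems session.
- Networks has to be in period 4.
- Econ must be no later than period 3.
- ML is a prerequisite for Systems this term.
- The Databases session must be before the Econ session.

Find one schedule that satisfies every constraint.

ML -> period 2; Systems -> period 3; Networks -> period 4; Econ -> period 2; Databases -> period 1

Checking: ML(period 2) before Systems(period 3); Econ(period 2) before Systems(period 3); Databases(period 1) before Networks(period 4); Databases(period 1) before Econ(period 2); Networks=period 4 in [period 4,period 4]; Econ=period 2 in [period 1,period 3]; ML=period 2 in [period 2,period 3]; Systems=period 3 in [period 2,period 4]; max 2 per period (cap 3).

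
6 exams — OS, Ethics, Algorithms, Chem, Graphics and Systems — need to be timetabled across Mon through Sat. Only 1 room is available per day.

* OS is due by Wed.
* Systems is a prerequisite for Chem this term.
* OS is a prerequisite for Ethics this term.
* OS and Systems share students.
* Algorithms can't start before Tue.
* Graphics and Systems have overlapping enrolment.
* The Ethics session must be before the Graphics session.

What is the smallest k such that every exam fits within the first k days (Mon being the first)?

The precedence chain requires at least 3 distinct days.
With at most 1 per day and 6 exams, at least 6 days are needed.
6 works (last occupied day: Sat): for example Systems in Thu, Graphics in Sat, Algorithms in Tue, Ethics in Wed, Chem in Fri, OS in Mon.

6 days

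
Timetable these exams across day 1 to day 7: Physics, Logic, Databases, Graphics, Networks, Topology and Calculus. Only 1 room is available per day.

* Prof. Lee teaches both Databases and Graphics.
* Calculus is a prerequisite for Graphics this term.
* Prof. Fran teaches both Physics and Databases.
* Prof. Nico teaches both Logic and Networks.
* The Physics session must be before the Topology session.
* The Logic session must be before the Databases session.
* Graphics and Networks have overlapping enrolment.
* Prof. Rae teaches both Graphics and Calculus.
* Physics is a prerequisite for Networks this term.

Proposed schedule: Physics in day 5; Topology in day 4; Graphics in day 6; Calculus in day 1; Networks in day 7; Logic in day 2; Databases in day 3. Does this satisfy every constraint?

The Physics session must be before the Topology session — violated.
The Logic session must be before the Databases session — holds.
Prof. Lee teaches both Databases and Graphics — holds.
Only 1 room is available per day — holds.
Physics is a prerequisite for Networks this term — holds.
Calculus is a prerequisite for Graphics this term — holds.
Prof. Fran teaches both Physics and Databases — holds.
Graphics and Networks have overlapping enrolment — holds.
Prof. Nico teaches both Logic and Networks — holds.
Prof. Rae teaches both Graphics and Calculus — holds.

No — it violates: The Physics session must be before the Topology session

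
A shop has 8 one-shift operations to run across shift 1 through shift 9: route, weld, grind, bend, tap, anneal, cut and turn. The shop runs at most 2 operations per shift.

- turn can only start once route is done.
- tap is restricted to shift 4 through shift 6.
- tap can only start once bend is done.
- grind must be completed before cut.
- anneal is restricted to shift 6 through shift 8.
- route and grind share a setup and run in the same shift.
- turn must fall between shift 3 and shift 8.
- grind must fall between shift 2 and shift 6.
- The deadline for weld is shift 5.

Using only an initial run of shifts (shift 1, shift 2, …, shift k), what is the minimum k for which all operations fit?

The precedence chain requires at least 2 distinct shifts.
With at most 2 per shift and 8 operations, at least 4 shifts are needed.
anneal can't be placed before shift 6, so the schedule must run through at least shift 6.
6 works (last occupied shift: shift 6): for example turn in shift 3, anneal in shift 6, grind in shift 2, route in shift 2, tap in shift 4, bend in shift 1, cut in shift 3, weld in shift 1.

6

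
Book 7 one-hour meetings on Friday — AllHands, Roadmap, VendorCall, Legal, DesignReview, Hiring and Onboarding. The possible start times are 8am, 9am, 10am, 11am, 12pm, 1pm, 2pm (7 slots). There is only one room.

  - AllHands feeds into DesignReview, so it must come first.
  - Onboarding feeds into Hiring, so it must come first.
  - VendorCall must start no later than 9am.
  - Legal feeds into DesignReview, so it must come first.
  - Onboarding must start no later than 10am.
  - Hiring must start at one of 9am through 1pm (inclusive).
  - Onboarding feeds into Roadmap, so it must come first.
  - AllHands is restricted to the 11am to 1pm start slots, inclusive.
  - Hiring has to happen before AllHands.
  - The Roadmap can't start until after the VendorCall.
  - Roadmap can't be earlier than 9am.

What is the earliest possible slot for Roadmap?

Roadmap is available from 9am.
Roadmap at 10am is achievable: Onboarding=9am; Legal=1pm; AllHands=12pm; DesignReview=2pm; Roadmap=10am; VendorCall=8am; Hiring=11am.
Nothing earlier works — the capacity limit rule out every slot before 10am.

10am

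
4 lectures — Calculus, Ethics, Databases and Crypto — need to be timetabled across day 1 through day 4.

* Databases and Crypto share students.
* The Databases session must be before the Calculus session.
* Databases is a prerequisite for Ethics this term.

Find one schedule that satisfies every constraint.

Calculus=day 2, Ethics=day 2, Crypto=day 2, Databases=day 1

Checking: Databases(day 1) before Calculus(day 2); Databases(day 1) before Ethics(day 2); Databases(day 1) != Crypto(day 2).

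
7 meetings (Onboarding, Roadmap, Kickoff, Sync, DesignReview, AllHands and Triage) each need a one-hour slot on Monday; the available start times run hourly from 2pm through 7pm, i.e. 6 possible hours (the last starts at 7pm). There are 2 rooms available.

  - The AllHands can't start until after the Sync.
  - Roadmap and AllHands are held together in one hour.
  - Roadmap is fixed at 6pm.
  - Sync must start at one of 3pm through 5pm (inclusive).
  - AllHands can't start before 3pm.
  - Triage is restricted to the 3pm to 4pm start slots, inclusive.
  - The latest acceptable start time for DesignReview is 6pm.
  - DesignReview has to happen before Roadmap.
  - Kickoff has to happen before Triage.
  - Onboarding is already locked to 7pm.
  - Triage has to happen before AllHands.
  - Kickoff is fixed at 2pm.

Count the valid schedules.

22

Splitting on Sync: it can be 3pm (7), 4pm (7), 5pm (8). Listing each branch's schedules as (Onboarding, Roadmap, Kickoff, DesignReview, AllHands, Triage):
Sync=3pm: (7pm,6pm,2pm,2pm,6pm,3pm) (7pm,6pm,2pm,2pm,6pm,4pm) (7pm,6pm,2pm,3pm,6pm,4pm) (7pm,6pm,2pm,4pm,6pm,3pm) (7pm,6pm,2pm,4pm,6pm,4pm) (7pm,6pm,2pm,5pm,6pm,3pm) (7pm,6pm,2pm,5pm,6pm,4pm) — 7.
Sync=4pm: (7pm,6pm,2pm,2pm,6pm,3pm) (7pm,6pm,2pm,2pm,6pm,4pm) (7pm,6pm,2pm,3pm,6pm,3pm) (7pm,6pm,2pm,3pm,6pm,4pm) (7pm,6pm,2pm,4pm,6pm,3pm) (7pm,6pm,2pm,5pm,6pm,3pm) (7pm,6pm,2pm,5pm,6pm,4pm) — 7.
Sync=5pm: (7pm,6pm,2pm,2pm,6pm,3pm) (7pm,6pm,2pm,2pm,6pm,4pm) (7pm,6pm,2pm,3pm,6pm,3pm) (7pm,6pm,2pm,3pm,6pm,4pm) (7pm,6pm,2pm,4pm,6pm,3pm) (7pm,6pm,2pm,4pm,6pm,4pm) (7pm,6pm,2pm,5pm,6pm,3pm) (7pm,6pm,2pm,5pm,6pm,4pm) — 8.
Summing: 7 + 7 + 8 = 22.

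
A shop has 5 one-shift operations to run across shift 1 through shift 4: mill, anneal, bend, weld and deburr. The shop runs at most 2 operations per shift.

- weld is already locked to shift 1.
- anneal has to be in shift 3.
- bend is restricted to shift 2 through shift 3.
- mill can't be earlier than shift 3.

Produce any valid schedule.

anneal in shift 3; deburr in shift 1; weld in shift 1; mill in shift 3; bend in shift 2

Checking: weld=shift 1 in [shift 1,shift 1]; bend=shift 2 in [shift 2,shift 3]; anneal=shift 3 in [shift 3,shift 3]; mill=shift 3 in [shift 3,shift 4]; max 2 per shift (cap 2).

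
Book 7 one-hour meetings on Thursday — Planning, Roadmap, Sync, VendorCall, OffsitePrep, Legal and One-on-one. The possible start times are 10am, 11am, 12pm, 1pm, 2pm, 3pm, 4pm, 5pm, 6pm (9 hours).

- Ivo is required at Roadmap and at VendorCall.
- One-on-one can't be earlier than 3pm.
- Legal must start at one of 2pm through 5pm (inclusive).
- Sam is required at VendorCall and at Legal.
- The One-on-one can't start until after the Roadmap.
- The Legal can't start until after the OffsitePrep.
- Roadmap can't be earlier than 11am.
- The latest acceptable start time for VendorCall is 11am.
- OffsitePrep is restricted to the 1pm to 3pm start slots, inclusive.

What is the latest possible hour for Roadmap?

Roadmap is available from 11am; downstream work caps Roadmap at 5pm.
Roadmap at 5pm is achievable: Sync in 10am; OffsitePrep in 1pm; One-on-one in 6pm; Legal in 2pm; Roadmap in 5pm; Planning in 10am; VendorCall in 10am.

5pm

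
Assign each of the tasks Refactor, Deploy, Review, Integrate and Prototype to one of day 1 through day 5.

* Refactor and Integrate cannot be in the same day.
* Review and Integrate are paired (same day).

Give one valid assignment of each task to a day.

Integrate=day 2; Review=day 2; Refactor=day 1; Deploy=day 1; Prototype=day 1

Checking: Refactor(day 1) != Integrate(day 2); Review = Integrate = day 2.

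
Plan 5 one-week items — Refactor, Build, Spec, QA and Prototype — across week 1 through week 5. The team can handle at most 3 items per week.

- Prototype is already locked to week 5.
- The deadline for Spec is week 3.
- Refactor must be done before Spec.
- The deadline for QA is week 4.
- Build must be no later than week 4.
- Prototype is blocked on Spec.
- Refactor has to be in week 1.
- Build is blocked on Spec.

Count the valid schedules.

Splitting on Build: it can be week 3 (4), week 4 (8). Listing each branch's schedules as (Refactor, Spec, QA, Prototype) by week number:
Build=week 3: (1,2,1,5) (1,2,2,5) (1,2,3,5) (1,2,4,5) — 4.
Build=week 4: (1,2,1,5) (1,2,2,5) (1,2,3,5) (1,2,4,5) (1,3,1,5) (1,3,2,5) (1,3,3,5) (1,3,4,5) — 8.
Summing: 4 + 8 = 12.

12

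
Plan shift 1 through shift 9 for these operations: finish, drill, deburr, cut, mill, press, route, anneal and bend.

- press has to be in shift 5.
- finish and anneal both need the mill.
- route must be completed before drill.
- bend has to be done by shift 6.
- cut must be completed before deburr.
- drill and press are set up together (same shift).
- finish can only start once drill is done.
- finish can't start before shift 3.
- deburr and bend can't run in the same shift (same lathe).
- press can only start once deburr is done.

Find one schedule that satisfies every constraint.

press=shift 5, deburr=shift 2, mill=shift 1, cut=shift 1, finish=shift 6, route=shift 1, drill=shift 5, bend=shift 1, anneal=shift 1

Checking: route(shift 1) before drill(shift 5); deburr(shift 2) before press(shift 5); drill(shift 5) before finish(shift 6); cut(shift 1) before deburr(shift 2); deburr(shift 2) != bend(shift 1); finish(shift 6) != anneal(shift 1); drill = press = shift 5; press=shift 5 in [shift 5,shift 5]; finish=shift 6 in [shift 3,shift 9]; bend=shift 1 in [shift 1,shift 6].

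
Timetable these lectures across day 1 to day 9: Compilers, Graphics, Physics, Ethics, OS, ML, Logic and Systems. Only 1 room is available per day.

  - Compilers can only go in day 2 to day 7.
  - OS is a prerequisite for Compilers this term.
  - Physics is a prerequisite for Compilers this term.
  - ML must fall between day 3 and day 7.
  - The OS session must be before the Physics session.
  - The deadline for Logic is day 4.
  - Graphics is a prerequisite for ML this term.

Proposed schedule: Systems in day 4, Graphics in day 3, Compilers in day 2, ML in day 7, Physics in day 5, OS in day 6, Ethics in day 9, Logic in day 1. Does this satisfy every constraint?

Graphics is a prerequisite for ML this term — holds.
ML must fall between day 3 and day 7 — holds.
OS is a prerequisite for Compilers this term — violated.
Compilers can only go in day 2 to day 7 — holds.
Only 1 room is available per day — holds.
The deadline for Logic is day 4 — holds.
Physics is a prerequisite for Compilers this term — violated.
The OS session must be before the Physics session — violated.

No. OS is a prerequisite for Compilers this term is not satisfied.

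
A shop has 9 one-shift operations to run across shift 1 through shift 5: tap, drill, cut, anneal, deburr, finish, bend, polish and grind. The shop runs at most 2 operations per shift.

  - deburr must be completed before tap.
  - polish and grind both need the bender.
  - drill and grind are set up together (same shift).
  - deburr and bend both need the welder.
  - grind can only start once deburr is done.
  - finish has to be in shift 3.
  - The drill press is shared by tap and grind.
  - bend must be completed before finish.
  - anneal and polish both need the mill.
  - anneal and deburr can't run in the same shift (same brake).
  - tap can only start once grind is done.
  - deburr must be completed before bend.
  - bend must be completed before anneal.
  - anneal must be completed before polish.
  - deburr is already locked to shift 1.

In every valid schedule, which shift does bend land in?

deburr is fixed at shift 1 and must come before bend, so bend is at least shift 2.
finish is fixed at shift 3 and must come after bend, so bend is at most shift 2.
So bend must be shift 2.

shift 2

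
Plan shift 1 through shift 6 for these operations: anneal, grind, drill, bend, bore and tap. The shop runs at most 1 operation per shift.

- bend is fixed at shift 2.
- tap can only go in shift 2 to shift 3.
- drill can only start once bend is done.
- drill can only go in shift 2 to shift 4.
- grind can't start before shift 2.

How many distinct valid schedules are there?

Enumerating: anneal in shift 1; drill in shift 4; bend in shift 2; grind in shift 5; tap in shift 3; bore in shift 6 | tap=shift 3, grind=shift 5, drill=shift 4, bend=shift 2, bore=shift 1, anneal=shift 6 | grind in shift 6, bend in shift 2, tap in shift 3, drill in shift 4, bore in shift 5, anneal in shift 1 | bend -> shift 2, grind -> shift 6, tap -> shift 3, bore -> shift 1, anneal -> shift 5, drill -> shift 4.

4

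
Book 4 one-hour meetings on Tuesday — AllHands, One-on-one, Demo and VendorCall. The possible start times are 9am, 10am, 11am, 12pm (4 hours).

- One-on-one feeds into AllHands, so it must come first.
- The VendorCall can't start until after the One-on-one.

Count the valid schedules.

Splitting on AllHands: it can be 10am (12), 11am (20), 12pm (24). Listing each branch's schedules as (One-on-one, Demo, VendorCall):
AllHands=10am: (9am,9am,10am) (9am,9am,11am) (9am,9am,12pm) (9am,10am,10am) (9am,10am,11am) (9am,10am,12pm) (9am,11am,10am) (9am,11am,11am) (9am,11am,12pm) (9am,12pm,10am) (9am,12pm,11am) (9am,12pm,12pm) — 12.
AllHands=11am: (9am,9am,10am) (9am,9am,11am) (9am,9am,12pm) (9am,10am,10am) (9am,10am,11am) (9am,10am,12pm) (9am,11am,10am) (9am,11am,11am) (9am,11am,12pm) (9am,12pm,10am) (9am,12pm,11am) (9am,12pm,12pm) (10am,9am,11am) (10am,9am,12pm) (10am,10am,11am) (10am,10am,12pm) (10am,11am,11am) (10am,11am,12pm) (10am,12pm,11am) (10am,12pm,12pm) — 20.
AllHands=12pm: (9am,9am,10am) (9am,9am,11am) (9am,9am,12pm) (9am,10am,10am) (9am,10am,11am) (9am,10am,12pm) (9am,11am,10am) (9am,11am,11am) (9am,11am,12pm) (9am,12pm,10am) (9am,12pm,11am) (9am,12pm,12pm) (10am,9am,11am) (10am,9am,12pm) (10am,10am,11am) (10am,10am,12pm) (10am,11am,11am) (10am,11am,12pm) (10am,12pm,11am) (10am,12pm,12pm) (11am,9am,12pm) (11am,10am,12pm) (11am,11am,12pm) (11am,12pm,12pm) — 24.
Summing: 12 + 20 + 24 = 56.

56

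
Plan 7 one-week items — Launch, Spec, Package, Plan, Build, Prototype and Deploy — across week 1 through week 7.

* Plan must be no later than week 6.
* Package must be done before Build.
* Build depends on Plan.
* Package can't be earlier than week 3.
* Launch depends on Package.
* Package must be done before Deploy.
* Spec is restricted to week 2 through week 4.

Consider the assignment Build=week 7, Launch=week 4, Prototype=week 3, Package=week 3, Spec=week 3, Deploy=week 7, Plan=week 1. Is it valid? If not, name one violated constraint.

Package must be done before Deploy — holds.
Package can't be earlier than week 3 — holds.
Launch depends on Package — holds.
Plan must be no later than week 6 — holds.
Spec is restricted to week 2 through week 4 — holds.
Build depends on Plan — holds.
Package must be done before Build — holds.

Valid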